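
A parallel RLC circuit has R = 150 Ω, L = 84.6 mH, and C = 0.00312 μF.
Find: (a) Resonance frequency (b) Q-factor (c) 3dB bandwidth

Step 1 — Resonance: ω₀ = 1/√(LC) = 1/√(0.0846·3.12e-09) = 6.155e+04 rad/s.
Step 2 — f₀ = ω₀/(2π) = 9796 Hz.
Step 3 — Parallel Q: Q = R/(ω₀L) = 150/(6.155e+04·0.0846) = 0.02881.
Step 4 — Bandwidth: Δω = ω₀/Q = 2.137e+06 rad/s; BW = Δω/(2π) = 3.401e+05 Hz.

(a) f₀ = 9796 Hz  (b) Q = 0.02881  (c) BW = 3.401e+05 Hz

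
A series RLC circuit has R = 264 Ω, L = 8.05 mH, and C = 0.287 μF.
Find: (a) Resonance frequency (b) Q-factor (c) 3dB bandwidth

Step 1 — Resonance: ω₀ = 1/√(LC) = 1/√(0.00805·2.87e-07) = 2.08e+04 rad/s.
Step 2 — f₀ = ω₀/(2π) = 3311 Hz.
Step 3 — Series Q: Q = ω₀L/R = 2.08e+04·0.00805/264 = 0.6344.
Step 4 — Bandwidth: Δω = ω₀/Q = 3.28e+04 rad/s; BW = Δω/(2π) = 5219 Hz.

(a) f₀ = 3311 Hz  (b) Q = 0.6344  (c) BW = 5219 Hz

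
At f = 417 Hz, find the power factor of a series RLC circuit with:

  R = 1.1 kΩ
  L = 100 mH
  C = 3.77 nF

Step 1 — Angular frequency: ω = 2π·f = 2π·417 = 2620 rad/s.
Step 2 — Component impedances:
  R: Z = R = 1100 Ω
  L: Z = jωL = j·2620·0.1 = 0 + j262 Ω
  C: Z = 1/(jωC) = -j/(ω·C) = 0 - j1.012e+05 Ω
Step 3 — Series combination: Z_total = R + L + C = 1100 - j1.01e+05 Ω = 1.01e+05∠-89.4° Ω.
Step 4 — Power factor: PF = cos(φ) = Re(Z)/|Z| = 1100/1.01e+05 = 0.01089.
Step 5 — Type: Im(Z) = -1.01e+05 ⇒ leading (phase φ = -89.4°).

PF = 0.01089 (leading, φ = -89.4°)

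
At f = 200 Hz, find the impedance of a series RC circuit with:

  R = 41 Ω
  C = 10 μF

Step 1 — Angular frequency: ω = 2π·f = 2π·200 = 1257 rad/s.
Step 2 — Component impedances:
  R: Z = R = 41 Ω
  C: Z = 1/(jωC) = -j/(ω·C) = 0 - j79.58 Ω
Step 3 — Series combination: Z_total = R + C = 41 - j79.58 Ω = 89.52∠-62.7° Ω.

Z = 41 - j79.58 Ω = 89.52∠-62.7° Ω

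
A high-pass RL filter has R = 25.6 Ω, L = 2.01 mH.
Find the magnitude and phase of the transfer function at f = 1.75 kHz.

Step 1 — Angular frequency: ω = 2π·1750 = 1.1e+04 rad/s.
Step 2 — Transfer function: H(jω) = jωL/(R + jωL).
Step 3 — Numerator jωL = j·22.1; denominator R + jωL = 25.6 + j22.1.
Step 4 — H = 0.427 + j0.4946.
Step 5 — Magnitude: |H| = 0.6535 (-3.7 dB); phase: φ = 49.2°.

|H| = 0.6535 (-3.7 dB), φ = 49.2°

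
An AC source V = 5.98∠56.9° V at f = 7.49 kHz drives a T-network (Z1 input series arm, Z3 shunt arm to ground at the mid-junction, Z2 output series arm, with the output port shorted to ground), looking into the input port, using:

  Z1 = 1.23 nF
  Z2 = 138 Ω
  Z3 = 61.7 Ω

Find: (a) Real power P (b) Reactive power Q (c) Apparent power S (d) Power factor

Step 1 — Angular frequency: ω = 2π·f = 2π·7490 = 4.706e+04 rad/s.
Step 2 — Component impedances:
  Z1: Z = 1/(jωC) = -j/(ω·C) = 0 - j1.728e+04 Ω
  Z2: Z = R = 138 Ω
  Z3: Z = R = 61.7 Ω
Step 3 — With the output port shorted to ground, the output series arm Z2 runs from the junction to ground; the shunt arm Z3 also runs from the junction to ground. They appear in parallel: Z3 || Z2 = 42.64 Ω.
Step 4 — Series with input arm Z1: Z_in = Z1 + (Z3 || Z2) = 42.64 - j1.728e+04 Ω = 1.728e+04∠-89.9° Ω.
Step 5 — Source phasor: V = 5.98∠56.9° V = 3.266 + j5.01 V.
Step 6 — Current: I = V / Z = -0.0002895 + j0.0001897 A = 0.0003462∠146.8° A.
Step 7 — Complex power: S = V·I* = 5.109e-06 - j0.00207 VA.
Step 8 — Real power: P = Re(S) = 5.109e-06 W.
Step 9 — Reactive power: Q = Im(S) = -0.00207 VAR.
Step 10 — Apparent power: |S| = 0.00207 VA.
Step 11 — Power factor: PF = P/|S| = 0.002468 (leading).

(a) P = 5.109e-06 W  (b) Q = -0.00207 VAR  (c) S = 0.00207 VA  (d) PF = 0.002468 (leading)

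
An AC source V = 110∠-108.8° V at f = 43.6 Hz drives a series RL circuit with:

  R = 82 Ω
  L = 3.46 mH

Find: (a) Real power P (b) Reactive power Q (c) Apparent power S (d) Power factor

Step 1 — Angular frequency: ω = 2π·f = 2π·43.6 = 273.9 rad/s.
Step 2 — Component impedances:
  R: Z = R = 82 Ω
  L: Z = jωL = j·273.9·0.00346 = 0 + j0.9479 Ω
Step 3 — Series combination: Z_total = R + L = 82 + j0.9479 Ω = 82.01∠0.7° Ω.
Step 4 — Source phasor: V = 110∠-108.8° V = -35.45 - j104.1 V.
Step 5 — Current: I = V / Z = -0.4469 - j1.265 A = 1.341∠-109.5° A.
Step 6 — Complex power: S = V·I* = 147.5 + j1.705 VA.
Step 7 — Real power: P = Re(S) = 147.5 W.
Step 8 — Reactive power: Q = Im(S) = 1.705 VAR.
Step 9 — Apparent power: |S| = 147.6 VA.
Step 10 — Power factor: PF = P/|S| = 0.9999 (lagging).

(a) P = 147.5 W  (b) Q = 1.705 VAR  (c) S = 147.6 VA  (d) PF = 0.9999 (lagging)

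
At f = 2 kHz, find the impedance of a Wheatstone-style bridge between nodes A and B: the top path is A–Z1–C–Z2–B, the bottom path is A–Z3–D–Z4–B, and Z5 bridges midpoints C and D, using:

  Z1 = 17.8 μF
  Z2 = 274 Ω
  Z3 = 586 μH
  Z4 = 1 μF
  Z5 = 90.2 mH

Step 1 — Angular frequency: ω = 2π·f = 2π·2000 = 1.257e+04 rad/s.
Step 2 — Component impedances:
  Z1: Z = 1/(jωC) = -j/(ω·C) = 0 - j4.471 Ω
  Z2: Z = R = 274 Ω
  Z3: Z = jωL = j·1.257e+04·0.000586 = 0 + j7.364 Ω
  Z4: Z = 1/(jωC) = -j/(ω·C) = 0 - j79.58 Ω
  Z5: Z = jωL = j·1.257e+04·0.0902 = 0 + j1133 Ω
Step 3 — Bridge requires nodal analysis (the Z5 bridge couples midpoints C and D, so the two paths cannot be reduced to a simple series/parallel combination). Setting node B to ground and injecting 1 A at node A, the 3-node admittance system at A, C, D solves to V_A = Z_AB = 17.66 - j67.32 Ω = 69.6∠-75.3° Ω.

Z = 17.66 - j67.32 Ω = 69.6∠-75.3° Ω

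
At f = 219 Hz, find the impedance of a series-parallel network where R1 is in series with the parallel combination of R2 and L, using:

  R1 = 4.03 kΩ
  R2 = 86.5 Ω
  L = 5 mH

Step 1 — Angular frequency: ω = 2π·f = 2π·219 = 1376 rad/s.
Step 2 — Component impedances:
  R1: Z = R = 4030 Ω
  R2: Z = R = 86.5 Ω
  L: Z = jωL = j·1376·0.005 = 0 + j6.88 Ω
Step 3 — Parallel branch: R2 || L = 1/(1/R2 + 1/L) = 0.5438 + j6.837 Ω.
Step 4 — Series with R1: Z_total = R1 + (R2 || L) = 4031 + j6.837 Ω = 4031∠0.1° Ω.

Z = 4031 + j6.837 Ω = 4031∠0.1° Ω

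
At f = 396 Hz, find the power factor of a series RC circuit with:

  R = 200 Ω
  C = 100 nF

Step 1 — Angular frequency: ω = 2π·f = 2π·396 = 2488 rad/s.
Step 2 — Component impedances:
  R: Z = R = 200 Ω
  C: Z = 1/(jωC) = -j/(ω·C) = 0 - j4019 Ω
Step 3 — Series combination: Z_total = R + C = 200 - j4019 Ω = 4024∠-87.2° Ω.
Step 4 — Power factor: PF = cos(φ) = Re(Z)/|Z| = 200/4024 = 0.0497.
Step 5 — Type: Im(Z) = -4019 ⇒ leading (phase φ = -87.2°).

PF = 0.0497 (leading, φ = -87.2°)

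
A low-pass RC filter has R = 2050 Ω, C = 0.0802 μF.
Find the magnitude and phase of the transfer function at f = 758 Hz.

Step 1 — Angular frequency: ω = 2π·758 = 4763 rad/s.
Step 2 — Transfer function: H(jω) = 1/(1 + jωRC).
Step 3 — Denominator: 1 + jωRC = 1 + j·4763·2050·8.02e-08 = 1 + j0.783.
Step 4 — H = 0.6199 - j0.4854.
Step 5 — Magnitude: |H| = 0.7873 (-2.1 dB); phase: φ = -38.1°.

|H| = 0.7873 (-2.1 dB), φ = -38.1°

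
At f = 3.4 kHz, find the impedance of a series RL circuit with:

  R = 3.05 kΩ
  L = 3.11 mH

Step 1 — Angular frequency: ω = 2π·f = 2π·3400 = 2.136e+04 rad/s.
Step 2 — Component impedances:
  R: Z = R = 3050 Ω
  L: Z = jωL = j·2.136e+04·0.00311 = 0 + j66.44 Ω
Step 3 — Series combination: Z_total = R + L = 3050 + j66.44 Ω = 3051∠1.2° Ω.

Z = 3050 + j66.44 Ω = 3051∠1.2° Ω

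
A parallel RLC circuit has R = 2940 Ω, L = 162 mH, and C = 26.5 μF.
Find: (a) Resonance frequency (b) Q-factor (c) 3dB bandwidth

Step 1 — Resonance: ω₀ = 1/√(LC) = 1/√(0.162·2.65e-05) = 482.6 rad/s.
Step 2 — f₀ = ω₀/(2π) = 76.81 Hz.
Step 3 — Parallel Q: Q = R/(ω₀L) = 2940/(482.6·0.162) = 37.6.
Step 4 — Bandwidth: Δω = ω₀/Q = 12.84 rad/s; BW = Δω/(2π) = 2.043 Hz.

(a) f₀ = 76.81 Hz  (b) Q = 37.6  (c) BW = 2.043 Hz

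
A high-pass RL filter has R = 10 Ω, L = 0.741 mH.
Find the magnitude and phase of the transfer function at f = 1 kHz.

Step 1 — Angular frequency: ω = 2π·1000 = 6283 rad/s.
Step 2 — Transfer function: H(jω) = jωL/(R + jωL).
Step 3 — Numerator jωL = j·4.656; denominator R + jωL = 10 + j4.656.
Step 4 — H = 0.1782 + j0.3826.
Step 5 — Magnitude: |H| = 0.4221 (-7.5 dB); phase: φ = 65.0°.

|H| = 0.4221 (-7.5 dB), φ = 65.0°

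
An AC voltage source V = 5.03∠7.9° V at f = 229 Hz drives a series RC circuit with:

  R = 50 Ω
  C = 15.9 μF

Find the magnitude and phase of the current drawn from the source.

Step 1 — Angular frequency: ω = 2π·f = 2π·229 = 1439 rad/s.
Step 2 — Component impedances:
  R: Z = R = 50 Ω
  C: Z = 1/(jωC) = -j/(ω·C) = 0 - j43.71 Ω
Step 3 — Series combination: Z_total = R + C = 50 - j43.71 Ω = 66.41∠-41.2° Ω.
Step 4 — Source phasor: V = 5.03∠7.9° V = 4.982 + j0.6913 V.
Step 5 — Ohm's law: I = V / Z_total = (4.982 + j0.6913) / (50 - j43.71) = 0.04963 + j0.05721 A.
Step 6 — Convert to polar: |I| = 0.07574 A, ∠I = 49.1°.

I = 0.07574∠49.1° A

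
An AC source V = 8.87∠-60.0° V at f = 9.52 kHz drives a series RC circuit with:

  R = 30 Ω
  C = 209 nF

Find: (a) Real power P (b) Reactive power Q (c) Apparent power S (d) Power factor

Step 1 — Angular frequency: ω = 2π·f = 2π·9520 = 5.982e+04 rad/s.
Step 2 — Component impedances:
  R: Z = R = 30 Ω
  C: Z = 1/(jωC) = -j/(ω·C) = 0 - j79.99 Ω
Step 3 — Series combination: Z_total = R + C = 30 - j79.99 Ω = 85.43∠-69.4° Ω.
Step 4 — Source phasor: V = 8.87∠-60.0° V = 4.435 - j7.682 V.
Step 5 — Current: I = V / Z = 0.1024 + j0.01703 A = 0.1038∠9.4° A.
Step 6 — Complex power: S = V·I* = 0.3234 - j0.8623 VA.
Step 7 — Real power: P = Re(S) = 0.3234 W.
Step 8 — Reactive power: Q = Im(S) = -0.8623 VAR.
Step 9 — Apparent power: |S| = 0.9209 VA.
Step 10 — Power factor: PF = P/|S| = 0.3512 (leading).

(a) P = 0.3234 W  (b) Q = -0.8623 VAR  (c) S = 0.9209 VA  (d) PF = 0.3512 (leading)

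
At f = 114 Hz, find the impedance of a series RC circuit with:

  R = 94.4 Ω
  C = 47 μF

Step 1 — Angular frequency: ω = 2π·f = 2π·114 = 716.3 rad/s.
Step 2 — Component impedances:
  R: Z = R = 94.4 Ω
  C: Z = 1/(jωC) = -j/(ω·C) = 0 - j29.7 Ω
Step 3 — Series combination: Z_total = R + C = 94.4 - j29.7 Ω = 98.96∠-17.5° Ω.

Z = 94.4 - j29.7 Ω = 98.96∠-17.5° Ω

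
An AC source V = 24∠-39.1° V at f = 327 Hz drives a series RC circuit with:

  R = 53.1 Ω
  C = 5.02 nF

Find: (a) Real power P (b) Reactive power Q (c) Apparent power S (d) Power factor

Step 1 — Angular frequency: ω = 2π·f = 2π·327 = 2055 rad/s.
Step 2 — Component impedances:
  R: Z = R = 53.1 Ω
  C: Z = 1/(jωC) = -j/(ω·C) = 0 - j9.695e+04 Ω
Step 3 — Series combination: Z_total = R + C = 53.1 - j9.695e+04 Ω = 9.695e+04∠-90.0° Ω.
Step 4 — Source phasor: V = 24∠-39.1° V = 18.63 - j15.14 V.
Step 5 — Current: I = V / Z = 0.0001562 + j0.000192 A = 0.0002475∠50.9° A.
Step 6 — Complex power: S = V·I* = 3.254e-06 - j0.005941 VA.
Step 7 — Real power: P = Re(S) = 3.254e-06 W.
Step 8 — Reactive power: Q = Im(S) = -0.005941 VAR.
Step 9 — Apparent power: |S| = 0.005941 VA.
Step 10 — Power factor: PF = P/|S| = 0.0005477 (leading).

(a) P = 3.254e-06 W  (b) Q = -0.005941 VAR  (c) S = 0.005941 VA  (d) PF = 0.0005477 (leading)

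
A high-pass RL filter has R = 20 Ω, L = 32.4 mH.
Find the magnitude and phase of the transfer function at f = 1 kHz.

Step 1 — Angular frequency: ω = 2π·1000 = 6283 rad/s.
Step 2 — Transfer function: H(jω) = jωL/(R + jωL).
Step 3 — Numerator jωL = j·203.6; denominator R + jωL = 20 + j203.6.
Step 4 — H = 0.9904 + j0.0973.
Step 5 — Magnitude: |H| = 0.9952 (-0.0 dB); phase: φ = 5.6°.

|H| = 0.9952 (-0.0 dB), φ = 5.6°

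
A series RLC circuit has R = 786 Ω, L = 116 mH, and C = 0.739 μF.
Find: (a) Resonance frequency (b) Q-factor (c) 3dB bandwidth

Step 1 — Resonance: ω₀ = 1/√(LC) = 1/√(0.116·7.39e-07) = 3415 rad/s.
Step 2 — f₀ = ω₀/(2π) = 543.6 Hz.
Step 3 — Series Q: Q = ω₀L/R = 3415·0.116/786 = 0.5041.
Step 4 — Bandwidth: Δω = ω₀/Q = 6776 rad/s; BW = Δω/(2π) = 1078 Hz.

(a) f₀ = 543.6 Hz  (b) Q = 0.5041  (c) BW = 1078 Hz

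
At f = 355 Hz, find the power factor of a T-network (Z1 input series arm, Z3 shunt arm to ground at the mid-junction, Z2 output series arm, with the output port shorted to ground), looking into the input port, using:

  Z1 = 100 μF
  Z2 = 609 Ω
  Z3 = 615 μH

Step 1 — Angular frequency: ω = 2π·f = 2π·355 = 2231 rad/s.
Step 2 — Component impedances:
  Z1: Z = 1/(jωC) = -j/(ω·C) = 0 - j4.483 Ω
  Z2: Z = R = 609 Ω
  Z3: Z = jωL = j·2231·0.000615 = 0 + j1.372 Ω
Step 3 — With the output port shorted to ground, the output series arm Z2 runs from the junction to ground; the shunt arm Z3 also runs from the junction to ground. They appear in parallel: Z3 || Z2 = 0.00309 + j1.372 Ω.
Step 4 — Series with input arm Z1: Z_in = Z1 + (Z3 || Z2) = 0.00309 - j3.111 Ω = 3.111∠-89.9° Ω.
Step 5 — Power factor: PF = cos(φ) = Re(Z)/|Z| = 0.0030899/3.1115 = 0.0009931.
Step 6 — Type: Im(Z) = -3.111 ⇒ leading (phase φ = -89.9°).

PF = 0.0009931 (leading, φ = -89.9°)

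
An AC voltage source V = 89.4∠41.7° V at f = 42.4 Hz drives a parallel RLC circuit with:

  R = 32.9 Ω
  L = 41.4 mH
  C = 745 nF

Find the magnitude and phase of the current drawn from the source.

Step 1 — Angular frequency: ω = 2π·f = 2π·42.4 = 266.4 rad/s.
Step 2 — Component impedances:
  R: Z = R = 32.9 Ω
  L: Z = jωL = j·266.4·0.0414 = 0 + j11.03 Ω
  C: Z = 1/(jωC) = -j/(ω·C) = 0 - j5038 Ω
Step 3 — Parallel combination: 1/Z_total = 1/R + 1/L + 1/C; Z_total = 3.337 + j9.932 Ω = 10.48∠71.4° Ω.
Step 4 — Source phasor: V = 89.4∠41.7° V = 66.75 + j59.47 V.
Step 5 — Ohm's law: I = V / Z_total = (66.75 + j59.47) / (3.337 + j9.932) = 7.409 - j4.231 A.
Step 6 — Convert to polar: |I| = 8.532 A, ∠I = -29.7°.

I = 8.532∠-29.7° A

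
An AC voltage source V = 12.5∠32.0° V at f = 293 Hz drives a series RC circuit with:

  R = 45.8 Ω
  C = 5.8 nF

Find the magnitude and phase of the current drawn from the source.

Step 1 — Angular frequency: ω = 2π·f = 2π·293 = 1841 rad/s.
Step 2 — Component impedances:
  R: Z = R = 45.8 Ω
  C: Z = 1/(jωC) = -j/(ω·C) = 0 - j9.365e+04 Ω
Step 3 — Series combination: Z_total = R + C = 45.8 - j9.365e+04 Ω = 9.365e+04∠-90.0° Ω.
Step 4 — Source phasor: V = 12.5∠32.0° V = 10.6 + j6.624 V.
Step 5 — Ohm's law: I = V / Z_total = (10.6 + j6.624) / (45.8 - j9.365e+04) = -7.067e-05 + j0.0001132 A.
Step 6 — Convert to polar: |I| = 0.0001335 A, ∠I = 122.0°.

I = 0.0001335∠122.0° A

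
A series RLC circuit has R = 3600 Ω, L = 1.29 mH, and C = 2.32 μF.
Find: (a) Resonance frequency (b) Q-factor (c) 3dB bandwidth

Step 1 — Resonance: ω₀ = 1/√(LC) = 1/√(0.00129·2.32e-06) = 1.828e+04 rad/s.
Step 2 — f₀ = ω₀/(2π) = 2909 Hz.
Step 3 — Series Q: Q = ω₀L/R = 1.828e+04·0.00129/3600 = 0.00655.
Step 4 — Bandwidth: Δω = ω₀/Q = 2.791e+06 rad/s; BW = Δω/(2π) = 4.442e+05 Hz.

(a) f₀ = 2909 Hz  (b) Q = 0.00655  (c) BW = 4.442e+05 Hz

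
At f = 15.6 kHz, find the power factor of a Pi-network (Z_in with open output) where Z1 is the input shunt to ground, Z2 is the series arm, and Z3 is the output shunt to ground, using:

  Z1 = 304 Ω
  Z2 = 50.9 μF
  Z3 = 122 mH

Step 1 — Angular frequency: ω = 2π·f = 2π·1.56e+04 = 9.802e+04 rad/s.
Step 2 — Component impedances:
  Z1: Z = R = 304 Ω
  Z2: Z = 1/(jωC) = -j/(ω·C) = 0 - j0.2004 Ω
  Z3: Z = jωL = j·9.802e+04·0.122 = 0 + j1.196e+04 Ω
Step 3 — With open output, the series arm Z2 and the output shunt Z3 appear in series to ground: Z2 + Z3 = 0 + j1.196e+04 Ω.
Step 4 — Parallel with input shunt Z1: Z_in = Z1 || (Z2 + Z3) = 303.8 + j7.723 Ω = 303.9∠1.5° Ω.
Step 5 — Power factor: PF = cos(φ) = Re(Z)/|Z| = 303.8/303.9 = 0.9997.
Step 6 — Type: Im(Z) = 7.723 ⇒ lagging (phase φ = 1.5°).

PF = 0.9997 (lagging, φ = 1.5°)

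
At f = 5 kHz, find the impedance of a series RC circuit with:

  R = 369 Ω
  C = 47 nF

Step 1 — Angular frequency: ω = 2π·f = 2π·5000 = 3.142e+04 rad/s.
Step 2 — Component impedances:
  R: Z = R = 369 Ω
  C: Z = 1/(jωC) = -j/(ω·C) = 0 - j677.3 Ω
Step 3 — Series combination: Z_total = R + C = 369 - j677.3 Ω = 771.3∠-61.4° Ω.

Z = 369 - j677.3 Ω = 771.3∠-61.4° Ω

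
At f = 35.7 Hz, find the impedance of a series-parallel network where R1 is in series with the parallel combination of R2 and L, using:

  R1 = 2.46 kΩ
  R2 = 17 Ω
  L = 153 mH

Step 1 — Angular frequency: ω = 2π·f = 2π·35.7 = 224.3 rad/s.
Step 2 — Component impedances:
  R1: Z = R = 2460 Ω
  R2: Z = R = 17 Ω
  L: Z = jωL = j·224.3·0.153 = 0 + j34.32 Ω
Step 3 — Parallel branch: R2 || L = 1/(1/R2 + 1/L) = 13.65 + j6.762 Ω.
Step 4 — Series with R1: Z_total = R1 + (R2 || L) = 2474 + j6.762 Ω = 2474∠0.2° Ω.

Z = 2474 + j6.762 Ω = 2474∠0.2° Ω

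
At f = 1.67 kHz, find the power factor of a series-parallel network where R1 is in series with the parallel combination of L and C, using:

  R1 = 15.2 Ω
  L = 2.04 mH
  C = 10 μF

Step 1 — Angular frequency: ω = 2π·f = 2π·1670 = 1.049e+04 rad/s.
Step 2 — Component impedances:
  R1: Z = R = 15.2 Ω
  L: Z = jωL = j·1.049e+04·0.00204 = 0 + j21.41 Ω
  C: Z = 1/(jωC) = -j/(ω·C) = 0 - j9.53 Ω
Step 3 — Parallel branch: L || C = 1/(1/L + 1/C) = 0 - j17.18 Ω.
Step 4 — Series with R1: Z_total = R1 + (L || C) = 15.2 - j17.18 Ω = 22.94∠-48.5° Ω.
Step 5 — Power factor: PF = cos(φ) = Re(Z)/|Z| = 15.2/22.938 = 0.6627.
Step 6 — Type: Im(Z) = -17.18 ⇒ leading (phase φ = -48.5°).

PF = 0.6627 (leading, φ = -48.5°)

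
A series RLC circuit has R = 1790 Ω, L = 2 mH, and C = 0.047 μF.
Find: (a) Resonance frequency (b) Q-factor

Step 1 — Resonance condition Im(Z)=0 gives ω₀ = 1/√(LC).
Step 2 — ω₀ = 1/√(0.002·4.7e-08) = 1.031e+05 rad/s.
Step 3 — f₀ = ω₀/(2π) = 1.642e+04 Hz.
Step 4 — Series Q: Q = ω₀L/R = 1.031e+05·0.002/1790 = 0.1152.

(a) f₀ = 1.642e+04 Hz  (b) Q = 0.1152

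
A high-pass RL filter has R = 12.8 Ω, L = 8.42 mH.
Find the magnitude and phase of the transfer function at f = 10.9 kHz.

Step 1 — Angular frequency: ω = 2π·1.09e+04 = 6.849e+04 rad/s.
Step 2 — Transfer function: H(jω) = jωL/(R + jωL).
Step 3 — Numerator jωL = j·576.7; denominator R + jωL = 12.8 + j576.7.
Step 4 — H = 0.9995 + j0.02219.
Step 5 — Magnitude: |H| = 0.9998 (-0.0 dB); phase: φ = 1.3°.

|H| = 0.9998 (-0.0 dB), φ = 1.3°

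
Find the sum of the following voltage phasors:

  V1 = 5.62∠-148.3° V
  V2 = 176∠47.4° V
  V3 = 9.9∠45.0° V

Step 1 — Convert each phasor to rectangular form:
  V1 = 5.62·(cos(-148.3°) + j·sin(-148.3°)) = -4.782 - j2.953 V
  V2 = 176·(cos(47.4°) + j·sin(47.4°)) = 119.1 + j129.6 V
  V3 = 9.9·(cos(45.0°) + j·sin(45.0°)) = 7 + j7 V
Step 2 — Sum components: V_total = 121.3 + j133.6 V.
Step 3 — Convert to polar: |V_total| = 180.5 V, ∠V_total = 47.8°.

V_total = 180.5∠47.8° V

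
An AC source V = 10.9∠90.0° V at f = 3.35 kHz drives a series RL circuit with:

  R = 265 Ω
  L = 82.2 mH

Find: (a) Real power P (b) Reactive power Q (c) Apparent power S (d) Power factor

Step 1 — Angular frequency: ω = 2π·f = 2π·3350 = 2.105e+04 rad/s.
Step 2 — Component impedances:
  R: Z = R = 265 Ω
  L: Z = jωL = j·2.105e+04·0.0822 = 0 + j1730 Ω
Step 3 — Series combination: Z_total = R + L = 265 + j1730 Ω = 1750∠81.3° Ω.
Step 4 — Source phasor: V = 10.9∠90.0° V = 0 + j10.9 V.
Step 5 — Current: I = V / Z = 0.006155 + j0.0009428 A = 0.006227∠8.7° A.
Step 6 — Complex power: S = V·I* = 0.01028 + j0.06709 VA.
Step 7 — Real power: P = Re(S) = 0.01028 W.
Step 8 — Reactive power: Q = Im(S) = 0.06709 VAR.
Step 9 — Apparent power: |S| = 0.06788 VA.
Step 10 — Power factor: PF = P/|S| = 0.1514 (lagging).

(a) P = 0.01028 W  (b) Q = 0.06709 VAR  (c) S = 0.06788 VA  (d) PF = 0.1514 (lagging)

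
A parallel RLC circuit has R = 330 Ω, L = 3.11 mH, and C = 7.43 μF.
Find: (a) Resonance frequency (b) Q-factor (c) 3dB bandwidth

Step 1 — Resonance: ω₀ = 1/√(LC) = 1/√(0.00311·7.43e-06) = 6578 rad/s.
Step 2 — f₀ = ω₀/(2π) = 1047 Hz.
Step 3 — Parallel Q: Q = R/(ω₀L) = 330/(6578·0.00311) = 16.13.
Step 4 — Bandwidth: Δω = ω₀/Q = 407.8 rad/s; BW = Δω/(2π) = 64.91 Hz.

(a) f₀ = 1047 Hz  (b) Q = 16.13  (c) BW = 64.91 Hz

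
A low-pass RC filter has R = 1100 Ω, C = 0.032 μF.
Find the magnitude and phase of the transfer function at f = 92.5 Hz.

Step 1 — Angular frequency: ω = 2π·92.5 = 581.2 rad/s.
Step 2 — Transfer function: H(jω) = 1/(1 + jωRC).
Step 3 — Denominator: 1 + jωRC = 1 + j·581.2·1100·3.2e-08 = 1 + j0.02046.
Step 4 — H = 0.9996 - j0.02045.
Step 5 — Magnitude: |H| = 0.9998 (-0.0 dB); phase: φ = -1.2°.

|H| = 0.9998 (-0.0 dB), φ = -1.2°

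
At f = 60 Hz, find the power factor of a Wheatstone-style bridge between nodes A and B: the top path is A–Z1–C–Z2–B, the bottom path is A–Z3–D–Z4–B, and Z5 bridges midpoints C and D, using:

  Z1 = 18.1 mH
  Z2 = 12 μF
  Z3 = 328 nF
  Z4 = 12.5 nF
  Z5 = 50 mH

Step 1 — Angular frequency: ω = 2π·f = 2π·60 = 377 rad/s.
Step 2 — Component impedances:
  Z1: Z = jωL = j·377·0.0181 = 0 + j6.824 Ω
  Z2: Z = 1/(jωC) = -j/(ω·C) = 0 - j221 Ω
  Z3: Z = 1/(jωC) = -j/(ω·C) = 0 - j8087 Ω
  Z4: Z = 1/(jωC) = -j/(ω·C) = 0 - j2.122e+05 Ω
  Z5: Z = jωL = j·377·0.05 = 0 + j18.85 Ω
Step 3 — Bridge requires nodal analysis (the Z5 bridge couples midpoints C and D, so the two paths cannot be reduced to a simple series/parallel combination). Setting node B to ground and injecting 1 A at node A, the 3-node admittance system at A, C, D solves to V_A = Z_AB = 0 - j214 Ω = 214∠-90.0° Ω.
Step 4 — Power factor: PF = cos(φ) = Re(Z)/|Z| = 0/214 = 0.
Step 5 — Type: Im(Z) = -214 ⇒ leading (phase φ = -90.0°).

PF = 0 (leading, φ = -90.0°)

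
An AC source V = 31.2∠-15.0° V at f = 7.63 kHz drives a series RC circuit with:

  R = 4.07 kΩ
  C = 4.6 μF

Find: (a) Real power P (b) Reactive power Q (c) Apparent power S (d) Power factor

Step 1 — Angular frequency: ω = 2π·f = 2π·7630 = 4.794e+04 rad/s.
Step 2 — Component impedances:
  R: Z = R = 4070 Ω
  C: Z = 1/(jωC) = -j/(ω·C) = 0 - j4.535 Ω
Step 3 — Series combination: Z_total = R + C = 4070 - j4.535 Ω = 4070∠-0.1° Ω.
Step 4 — Source phasor: V = 31.2∠-15.0° V = 30.14 - j8.075 V.
Step 5 — Current: I = V / Z = 0.007407 - j0.001976 A = 0.007666∠-14.9° A.
Step 6 — Complex power: S = V·I* = 0.2392 - j0.0002665 VA.
Step 7 — Real power: P = Re(S) = 0.2392 W.
Step 8 — Reactive power: Q = Im(S) = -0.0002665 VAR.
Step 9 — Apparent power: |S| = 0.2392 VA.
Step 10 — Power factor: PF = P/|S| = 1 (leading).

(a) P = 0.2392 W  (b) Q = -0.0002665 VAR  (c) S = 0.2392 VA  (d) PF = 1 (leading)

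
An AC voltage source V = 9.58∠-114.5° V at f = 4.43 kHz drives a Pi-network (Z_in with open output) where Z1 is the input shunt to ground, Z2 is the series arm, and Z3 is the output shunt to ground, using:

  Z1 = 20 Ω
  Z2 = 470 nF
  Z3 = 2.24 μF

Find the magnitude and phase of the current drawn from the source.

Step 1 — Angular frequency: ω = 2π·f = 2π·4430 = 2.783e+04 rad/s.
Step 2 — Component impedances:
  Z1: Z = R = 20 Ω
  Z2: Z = 1/(jωC) = -j/(ω·C) = 0 - j76.44 Ω
  Z3: Z = 1/(jωC) = -j/(ω·C) = 0 - j16.04 Ω
Step 3 — With open output, the series arm Z2 and the output shunt Z3 appear in series to ground: Z2 + Z3 = 0 - j92.48 Ω.
Step 4 — Parallel with input shunt Z1: Z_in = Z1 || (Z2 + Z3) = 19.11 - j4.132 Ω = 19.55∠-12.2° Ω.
Step 5 — Source phasor: V = 9.58∠-114.5° V = -3.973 - j8.717 V.
Step 6 — Ohm's law: I = V / Z_total = (-3.973 - j8.717) / (19.11 - j4.132) = -0.1044 - j0.4788 A.
Step 7 — Convert to polar: |I| = 0.4901 A, ∠I = -102.3°.

I = 0.4901∠-102.3° A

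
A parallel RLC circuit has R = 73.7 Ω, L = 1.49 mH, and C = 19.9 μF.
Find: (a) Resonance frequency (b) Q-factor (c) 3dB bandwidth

Step 1 — Resonance: ω₀ = 1/√(LC) = 1/√(0.00149·1.99e-05) = 5807 rad/s.
Step 2 — f₀ = ω₀/(2π) = 924.3 Hz.
Step 3 — Parallel Q: Q = R/(ω₀L) = 73.7/(5807·0.00149) = 8.517.
Step 4 — Bandwidth: Δω = ω₀/Q = 681.8 rad/s; BW = Δω/(2π) = 108.5 Hz.

(a) f₀ = 924.3 Hz  (b) Q = 8.517  (c) BW = 108.5 Hz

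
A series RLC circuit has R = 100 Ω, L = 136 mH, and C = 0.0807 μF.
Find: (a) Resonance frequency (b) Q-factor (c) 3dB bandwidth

Step 1 — Resonance condition Im(Z)=0 gives ω₀ = 1/√(LC).
Step 2 — ω₀ = 1/√(0.136·8.07e-08) = 9545 rad/s.
Step 3 — f₀ = ω₀/(2π) = 1519 Hz.
Step 4 — Series Q: Q = ω₀L/R = 9545·0.136/100 = 12.98.
Step 5 — 3dB bandwidth: Δω = ω₀/Q = 735.3 rad/s; BW = Δω/(2π) = 117 Hz.

(a) f₀ = 1519 Hz  (b) Q = 12.98  (c) BW = 117 Hz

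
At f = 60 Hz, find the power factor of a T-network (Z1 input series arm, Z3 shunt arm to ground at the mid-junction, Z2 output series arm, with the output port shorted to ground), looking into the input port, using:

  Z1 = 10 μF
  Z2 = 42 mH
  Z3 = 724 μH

Step 1 — Angular frequency: ω = 2π·f = 2π·60 = 377 rad/s.
Step 2 — Component impedances:
  Z1: Z = 1/(jωC) = -j/(ω·C) = 0 - j265.3 Ω
  Z2: Z = jωL = j·377·0.042 = 0 + j15.83 Ω
  Z3: Z = jωL = j·377·0.000724 = 0 + j0.2729 Ω
Step 3 — With the output port shorted to ground, the output series arm Z2 runs from the junction to ground; the shunt arm Z3 also runs from the junction to ground. They appear in parallel: Z3 || Z2 = 0 + j0.2683 Ω.
Step 4 — Series with input arm Z1: Z_in = Z1 + (Z3 || Z2) = 0 - j265 Ω = 265∠-90.0° Ω.
Step 5 — Power factor: PF = cos(φ) = Re(Z)/|Z| = 0/265 = 0.
Step 6 — Type: Im(Z) = -265 ⇒ leading (phase φ = -90.0°).

PF = 0 (leading, φ = -90.0°)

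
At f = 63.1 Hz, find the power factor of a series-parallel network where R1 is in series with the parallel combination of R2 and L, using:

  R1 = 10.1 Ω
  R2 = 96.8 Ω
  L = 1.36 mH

Step 1 — Angular frequency: ω = 2π·f = 2π·63.1 = 396.5 rad/s.
Step 2 — Component impedances:
  R1: Z = R = 10.1 Ω
  R2: Z = R = 96.8 Ω
  L: Z = jωL = j·396.5·0.00136 = 0 + j0.5392 Ω
Step 3 — Parallel branch: R2 || L = 1/(1/R2 + 1/L) = 0.003003 + j0.5392 Ω.
Step 4 — Series with R1: Z_total = R1 + (R2 || L) = 10.1 + j0.5392 Ω = 10.12∠3.1° Ω.
Step 5 — Power factor: PF = cos(φ) = Re(Z)/|Z| = 10.103/10.117 = 0.9986.
Step 6 — Type: Im(Z) = 0.5392 ⇒ lagging (phase φ = 3.1°).

PF = 0.9986 (lagging, φ = 3.1°)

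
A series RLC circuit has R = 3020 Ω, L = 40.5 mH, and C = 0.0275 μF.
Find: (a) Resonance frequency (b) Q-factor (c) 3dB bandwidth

Step 1 — Resonance condition Im(Z)=0 gives ω₀ = 1/√(LC).
Step 2 — ω₀ = 1/√(0.0405·2.75e-08) = 2.996e+04 rad/s.
Step 3 — f₀ = ω₀/(2π) = 4769 Hz.
Step 4 — Series Q: Q = ω₀L/R = 2.996e+04·0.0405/3020 = 0.4018.
Step 5 — 3dB bandwidth: Δω = ω₀/Q = 7.457e+04 rad/s; BW = Δω/(2π) = 1.187e+04 Hz.

(a) f₀ = 4769 Hz  (b) Q = 0.4018  (c) BW = 1.187e+04 Hz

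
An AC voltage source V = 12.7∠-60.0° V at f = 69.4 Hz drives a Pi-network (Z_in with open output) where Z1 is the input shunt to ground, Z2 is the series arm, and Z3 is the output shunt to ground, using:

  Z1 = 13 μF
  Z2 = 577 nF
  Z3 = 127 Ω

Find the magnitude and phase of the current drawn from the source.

Step 1 — Angular frequency: ω = 2π·f = 2π·69.4 = 436.1 rad/s.
Step 2 — Component impedances:
  Z1: Z = 1/(jωC) = -j/(ω·C) = 0 - j176.4 Ω
  Z2: Z = 1/(jωC) = -j/(ω·C) = 0 - j3975 Ω
  Z3: Z = R = 127 Ω
Step 3 — With open output, the series arm Z2 and the output shunt Z3 appear in series to ground: Z2 + Z3 = 127 - j3975 Ω.
Step 4 — Parallel with input shunt Z1: Z_in = Z1 || (Z2 + Z3) = 0.2292 - j168.9 Ω = 168.9∠-89.9° Ω.
Step 5 — Source phasor: V = 12.7∠-60.0° V = 6.35 - j11 V.
Step 6 — Ohm's law: I = V / Z_total = (6.35 - j11) / (0.2292 - j168.9) = 0.06516 + j0.0375 A.
Step 7 — Convert to polar: |I| = 0.07518 A, ∠I = 29.9°.

I = 0.07518∠29.9° A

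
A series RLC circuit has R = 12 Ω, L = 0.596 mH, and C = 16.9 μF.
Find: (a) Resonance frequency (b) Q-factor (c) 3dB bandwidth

Step 1 — Resonance condition Im(Z)=0 gives ω₀ = 1/√(LC).
Step 2 — ω₀ = 1/√(0.000596·1.69e-05) = 9964 rad/s.
Step 3 — f₀ = ω₀/(2π) = 1586 Hz.
Step 4 — Series Q: Q = ω₀L/R = 9964·0.000596/12 = 0.4949.
Step 5 — 3dB bandwidth: Δω = ω₀/Q = 2.013e+04 rad/s; BW = Δω/(2π) = 3204 Hz.

(a) f₀ = 1586 Hz  (b) Q = 0.4949  (c) BW = 3204 Hz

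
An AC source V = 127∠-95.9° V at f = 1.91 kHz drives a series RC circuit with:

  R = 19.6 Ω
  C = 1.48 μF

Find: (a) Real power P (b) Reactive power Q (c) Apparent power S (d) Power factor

Step 1 — Angular frequency: ω = 2π·f = 2π·1910 = 1.2e+04 rad/s.
Step 2 — Component impedances:
  R: Z = R = 19.6 Ω
  C: Z = 1/(jωC) = -j/(ω·C) = 0 - j56.3 Ω
Step 3 — Series combination: Z_total = R + C = 19.6 - j56.3 Ω = 59.62∠-70.8° Ω.
Step 4 — Source phasor: V = 127∠-95.9° V = -13.05 - j126.3 V.
Step 5 — Current: I = V / Z = 1.929 - j0.9035 A = 2.13∠-25.1° A.
Step 6 — Complex power: S = V·I* = 88.95 - j255.5 VA.
Step 7 — Real power: P = Re(S) = 88.95 W.
Step 8 — Reactive power: Q = Im(S) = -255.5 VAR.
Step 9 — Apparent power: |S| = 270.5 VA.
Step 10 — Power factor: PF = P/|S| = 0.3288 (leading).

(a) P = 88.95 W  (b) Q = -255.5 VAR  (c) S = 270.5 VA  (d) PF = 0.3288 (leading)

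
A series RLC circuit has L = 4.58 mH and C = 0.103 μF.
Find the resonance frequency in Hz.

Step 1 — Resonance condition Im(Z)=0 gives ω₀ = 1/√(LC).
Step 2 — ω₀ = 1/√(0.00458·1.03e-07) = 4.604e+04 rad/s.
Step 3 — f₀ = ω₀/(2π) = 7328 Hz.

f₀ = 7328 Hz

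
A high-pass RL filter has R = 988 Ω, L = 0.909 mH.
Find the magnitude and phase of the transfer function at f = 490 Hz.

Step 1 — Angular frequency: ω = 2π·490 = 3079 rad/s.
Step 2 — Transfer function: H(jω) = jωL/(R + jωL).
Step 3 — Numerator jωL = j·2.799; denominator R + jωL = 988 + j2.799.
Step 4 — H = 8.023e-06 + j0.002833.
Step 5 — Magnitude: |H| = 0.002833 (-51.0 dB); phase: φ = 89.8°.

|H| = 0.002833 (-51.0 dB), φ = 89.8°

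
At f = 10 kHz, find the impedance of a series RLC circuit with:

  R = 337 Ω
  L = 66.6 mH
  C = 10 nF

Step 1 — Angular frequency: ω = 2π·f = 2π·1e+04 = 6.283e+04 rad/s.
Step 2 — Component impedances:
  R: Z = R = 337 Ω
  L: Z = jωL = j·6.283e+04·0.0666 = 0 + j4185 Ω
  C: Z = 1/(jωC) = -j/(ω·C) = 0 - j1592 Ω
Step 3 — Series combination: Z_total = R + L + C = 337 + j2593 Ω = 2615∠82.6° Ω.

Z = 337 + j2593 Ω = 2615∠82.6° Ω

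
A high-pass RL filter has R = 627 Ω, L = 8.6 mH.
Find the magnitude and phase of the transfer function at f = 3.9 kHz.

Step 1 — Angular frequency: ω = 2π·3900 = 2.45e+04 rad/s.
Step 2 — Transfer function: H(jω) = jωL/(R + jωL).
Step 3 — Numerator jωL = j·210.7; denominator R + jωL = 627 + j210.7.
Step 4 — H = 0.1015 + j0.302.
Step 5 — Magnitude: |H| = 0.3186 (-9.9 dB); phase: φ = 71.4°.

|H| = 0.3186 (-9.9 dB), φ = 71.4°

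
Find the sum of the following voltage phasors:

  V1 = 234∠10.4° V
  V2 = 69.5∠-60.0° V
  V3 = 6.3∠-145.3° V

Step 1 — Convert each phasor to rectangular form:
  V1 = 234·(cos(10.4°) + j·sin(10.4°)) = 230.2 + j42.24 V
  V2 = 69.5·(cos(-60.0°) + j·sin(-60.0°)) = 34.75 - j60.19 V
  V3 = 6.3·(cos(-145.3°) + j·sin(-145.3°)) = -5.18 - j3.586 V
Step 2 — Sum components: V_total = 259.7 - j21.53 V.
Step 3 — Convert to polar: |V_total| = 260.6 V, ∠V_total = -4.7°.

V_total = 260.6∠-4.7° V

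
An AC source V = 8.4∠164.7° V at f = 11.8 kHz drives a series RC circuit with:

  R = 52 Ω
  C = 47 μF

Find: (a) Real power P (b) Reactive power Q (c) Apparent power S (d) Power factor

Step 1 — Angular frequency: ω = 2π·f = 2π·1.18e+04 = 7.414e+04 rad/s.
Step 2 — Component impedances:
  R: Z = R = 52 Ω
  C: Z = 1/(jωC) = -j/(ω·C) = 0 - j0.287 Ω
Step 3 — Series combination: Z_total = R + C = 52 - j0.287 Ω = 52∠-0.3° Ω.
Step 4 — Source phasor: V = 8.4∠164.7° V = -8.102 + j2.217 V.
Step 5 — Current: I = V / Z = -0.156 + j0.04176 A = 0.1615∠165.0° A.
Step 6 — Complex power: S = V·I* = 1.357 - j0.007488 VA.
Step 7 — Real power: P = Re(S) = 1.357 W.
Step 8 — Reactive power: Q = Im(S) = -0.007488 VAR.
Step 9 — Apparent power: |S| = 1.357 VA.
Step 10 — Power factor: PF = P/|S| = 1 (leading).

(a) P = 1.357 W  (b) Q = -0.007488 VAR  (c) S = 1.357 VA  (d) PF = 1 (leading)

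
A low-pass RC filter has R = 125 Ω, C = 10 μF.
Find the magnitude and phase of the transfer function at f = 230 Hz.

Step 1 — Angular frequency: ω = 2π·230 = 1445 rad/s.
Step 2 — Transfer function: H(jω) = 1/(1 + jωRC).
Step 3 — Denominator: 1 + jωRC = 1 + j·1445·125·1e-05 = 1 + j1.806.
Step 4 — H = 0.2346 - j0.4237.
Step 5 — Magnitude: |H| = 0.4843 (-6.3 dB); phase: φ = -61.0°.

|H| = 0.4843 (-6.3 dB), φ = -61.0°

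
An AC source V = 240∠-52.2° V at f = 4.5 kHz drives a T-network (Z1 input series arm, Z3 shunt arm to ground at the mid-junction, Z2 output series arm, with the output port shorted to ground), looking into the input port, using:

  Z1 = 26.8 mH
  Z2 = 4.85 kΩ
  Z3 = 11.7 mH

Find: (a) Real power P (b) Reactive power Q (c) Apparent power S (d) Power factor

Step 1 — Angular frequency: ω = 2π·f = 2π·4500 = 2.827e+04 rad/s.
Step 2 — Component impedances:
  Z1: Z = jωL = j·2.827e+04·0.0268 = 0 + j757.8 Ω
  Z2: Z = R = 4850 Ω
  Z3: Z = jωL = j·2.827e+04·0.0117 = 0 + j330.8 Ω
Step 3 — With the output port shorted to ground, the output series arm Z2 runs from the junction to ground; the shunt arm Z3 also runs from the junction to ground. They appear in parallel: Z3 || Z2 = 22.46 + j329.3 Ω.
Step 4 — Series with input arm Z1: Z_in = Z1 + (Z3 || Z2) = 22.46 + j1087 Ω = 1087∠88.8° Ω.
Step 5 — Source phasor: V = 240∠-52.2° V = 147.1 - j189.6 V.
Step 6 — Current: I = V / Z = -0.1716 - j0.1389 A = 0.2207∠-141.0° A.
Step 7 — Complex power: S = V·I* = 1.094 + j52.97 VA.
Step 8 — Real power: P = Re(S) = 1.094 W.
Step 9 — Reactive power: Q = Im(S) = 52.97 VAR.
Step 10 — Apparent power: |S| = 52.98 VA.
Step 11 — Power factor: PF = P/|S| = 0.02066 (lagging).

(a) P = 1.094 W  (b) Q = 52.97 VAR  (c) S = 52.98 VA  (d) PF = 0.02066 (lagging)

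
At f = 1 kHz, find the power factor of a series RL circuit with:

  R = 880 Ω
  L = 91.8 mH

Step 1 — Angular frequency: ω = 2π·f = 2π·1000 = 6283 rad/s.
Step 2 — Component impedances:
  R: Z = R = 880 Ω
  L: Z = jωL = j·6283·0.0918 = 0 + j576.8 Ω
Step 3 — Series combination: Z_total = R + L = 880 + j576.8 Ω = 1052∠33.2° Ω.
Step 4 — Power factor: PF = cos(φ) = Re(Z)/|Z| = 880/1052.19 = 0.8364.
Step 5 — Type: Im(Z) = 576.8 ⇒ lagging (phase φ = 33.2°).

PF = 0.8364 (lagging, φ = 33.2°)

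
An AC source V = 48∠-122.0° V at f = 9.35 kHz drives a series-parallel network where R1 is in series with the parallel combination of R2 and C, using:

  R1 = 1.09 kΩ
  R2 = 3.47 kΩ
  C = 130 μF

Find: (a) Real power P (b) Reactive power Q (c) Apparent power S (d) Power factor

Step 1 — Angular frequency: ω = 2π·f = 2π·9350 = 5.875e+04 rad/s.
Step 2 — Component impedances:
  R1: Z = R = 1090 Ω
  R2: Z = R = 3470 Ω
  C: Z = 1/(jωC) = -j/(ω·C) = 0 - j0.1309 Ω
Step 3 — Parallel branch: R2 || C = 1/(1/R2 + 1/C) = 4.941e-06 - j0.1309 Ω.
Step 4 — Series with R1: Z_total = R1 + (R2 || C) = 1090 - j0.1309 Ω = 1090∠-0.0° Ω.
Step 5 — Source phasor: V = 48∠-122.0° V = -25.44 - j40.71 V.
Step 6 — Current: I = V / Z = -0.02333 - j0.03735 A = 0.04404∠-122.0° A.
Step 7 — Complex power: S = V·I* = 2.114 - j0.0002539 VA.
Step 8 — Real power: P = Re(S) = 2.114 W.
Step 9 — Reactive power: Q = Im(S) = -0.0002539 VAR.
Step 10 — Apparent power: |S| = 2.114 VA.
Step 11 — Power factor: PF = P/|S| = 1 (leading).

(a) P = 2.114 W  (b) Q = -0.0002539 VAR  (c) S = 2.114 VA  (d) PF = 1 (leading)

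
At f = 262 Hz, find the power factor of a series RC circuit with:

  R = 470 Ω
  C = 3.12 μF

Step 1 — Angular frequency: ω = 2π·f = 2π·262 = 1646 rad/s.
Step 2 — Component impedances:
  R: Z = R = 470 Ω
  C: Z = 1/(jωC) = -j/(ω·C) = 0 - j194.7 Ω
Step 3 — Series combination: Z_total = R + C = 470 - j194.7 Ω = 508.7∠-22.5° Ω.
Step 4 — Power factor: PF = cos(φ) = Re(Z)/|Z| = 470/508.7 = 0.9239.
Step 5 — Type: Im(Z) = -194.7 ⇒ leading (phase φ = -22.5°).

PF = 0.9239 (leading, φ = -22.5°)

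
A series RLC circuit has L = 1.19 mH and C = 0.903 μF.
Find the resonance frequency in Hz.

Step 1 — Resonance condition Im(Z)=0 gives ω₀ = 1/√(LC).
Step 2 — ω₀ = 1/√(0.00119·9.03e-07) = 3.051e+04 rad/s.
Step 3 — f₀ = ω₀/(2π) = 4855 Hz.

f₀ = 4855 Hz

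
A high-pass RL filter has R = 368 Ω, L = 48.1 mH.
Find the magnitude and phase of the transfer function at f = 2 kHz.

Step 1 — Angular frequency: ω = 2π·2000 = 1.257e+04 rad/s.
Step 2 — Transfer function: H(jω) = jωL/(R + jωL).
Step 3 — Numerator jωL = j·604.4; denominator R + jωL = 368 + j604.4.
Step 4 — H = 0.7296 + j0.4442.
Step 5 — Magnitude: |H| = 0.8541 (-1.4 dB); phase: φ = 31.3°.

|H| = 0.8541 (-1.4 dB), φ = 31.3°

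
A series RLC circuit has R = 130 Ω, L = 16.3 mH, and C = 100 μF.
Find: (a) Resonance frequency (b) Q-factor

Step 1 — Resonance condition Im(Z)=0 gives ω₀ = 1/√(LC).
Step 2 — ω₀ = 1/√(0.0163·0.0001) = 783.3 rad/s.
Step 3 — f₀ = ω₀/(2π) = 124.7 Hz.
Step 4 — Series Q: Q = ω₀L/R = 783.3·0.0163/130 = 0.09821.

(a) f₀ = 124.7 Hz  (b) Q = 0.09821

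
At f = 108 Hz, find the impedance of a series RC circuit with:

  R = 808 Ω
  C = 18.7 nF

Step 1 — Angular frequency: ω = 2π·f = 2π·108 = 678.6 rad/s.
Step 2 — Component impedances:
  R: Z = R = 808 Ω
  C: Z = 1/(jωC) = -j/(ω·C) = 0 - j7.881e+04 Ω
Step 3 — Series combination: Z_total = R + C = 808 - j7.881e+04 Ω = 7.881e+04∠-89.4° Ω.

Z = 808 - j7.881e+04 Ω = 7.881e+04∠-89.4° Ω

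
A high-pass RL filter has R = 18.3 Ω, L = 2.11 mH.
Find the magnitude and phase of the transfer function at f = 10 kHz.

Step 1 — Angular frequency: ω = 2π·1e+04 = 6.283e+04 rad/s.
Step 2 — Transfer function: H(jω) = jωL/(R + jωL).
Step 3 — Numerator jωL = j·132.6; denominator R + jωL = 18.3 + j132.6.
Step 4 — H = 0.9813 + j0.1355.
Step 5 — Magnitude: |H| = 0.9906 (-0.1 dB); phase: φ = 7.9°.

|H| = 0.9906 (-0.1 dB), φ = 7.9°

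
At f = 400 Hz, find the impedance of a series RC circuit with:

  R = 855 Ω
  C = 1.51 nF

Step 1 — Angular frequency: ω = 2π·f = 2π·400 = 2513 rad/s.
Step 2 — Component impedances:
  R: Z = R = 855 Ω
  C: Z = 1/(jωC) = -j/(ω·C) = 0 - j2.635e+05 Ω
Step 3 — Series combination: Z_total = R + C = 855 - j2.635e+05 Ω = 2.635e+05∠-89.8° Ω.

Z = 855 - j2.635e+05 Ω = 2.635e+05∠-89.8° Ω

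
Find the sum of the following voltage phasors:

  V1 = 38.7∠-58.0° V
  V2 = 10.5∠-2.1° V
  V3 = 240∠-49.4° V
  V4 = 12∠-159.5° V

Step 1 — Convert each phasor to rectangular form:
  V1 = 38.7·(cos(-58.0°) + j·sin(-58.0°)) = 20.51 - j32.82 V
  V2 = 10.5·(cos(-2.1°) + j·sin(-2.1°)) = 10.49 - j0.3848 V
  V3 = 240·(cos(-49.4°) + j·sin(-49.4°)) = 156.2 - j182.2 V
  V4 = 12·(cos(-159.5°) + j·sin(-159.5°)) = -11.24 - j4.202 V
Step 2 — Sum components: V_total = 175.9 - j219.6 V.
Step 3 — Convert to polar: |V_total| = 281.4 V, ∠V_total = -51.3°.

V_total = 281.4∠-51.3° V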